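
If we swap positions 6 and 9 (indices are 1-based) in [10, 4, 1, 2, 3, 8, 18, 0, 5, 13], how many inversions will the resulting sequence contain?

Positions 6 and 9 hold 8 and 5; after swapping, the array is [10, 4, 1, 2, 3, 5, 18, 0, 8, 13].
Count, for each position, how many later elements it exceeds:
10 → 4, 1, 2, 3, 5, 0, 8 → 7
4 → 1, 2, 3, 0 → 4
1 → 0 → 1
2 → 0 → 1
3 → 0 → 1
5 → 0 → 1
18 → 0, 8, 13 → 3
0 → none → 0
8 → none → 0
13 → none → 0
Sum: 7 + 4 + 1 + 1 + 1 + 1 + 3 + 0 + 0 + 0 = 18

18 inversions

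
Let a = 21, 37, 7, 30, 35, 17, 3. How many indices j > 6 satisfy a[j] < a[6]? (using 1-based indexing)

1 such element

The element at index 6 is 17.
Elements after it: 3
Those smaller than 17: 3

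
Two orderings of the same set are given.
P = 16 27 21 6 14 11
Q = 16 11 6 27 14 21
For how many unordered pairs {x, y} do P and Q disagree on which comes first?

Assign each item its position (1..6) in the first ordering, then rewrite the second ordering as that position sequence:
positions: 16→1, 27→2, 21→3, 6→4, 14→5, 11→6
second ordering as positions: [1, 6, 4, 2, 5, 3]
Discordant pairs = inversions in this position sequence.
1: 0
6: 4, 2, 5, 3 → 4
4: 2, 3 → 2
2: 0
5: 3 → 1
3: 0
Total: 0 + 4 + 2 + 0 + 1 + 0 = 7

7 disagreeing pairs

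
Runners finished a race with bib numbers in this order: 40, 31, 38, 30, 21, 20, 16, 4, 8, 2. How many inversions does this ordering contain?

Sweep left to right; for each value list the smaller values that follow it:
40 → 31, 38, 30, 21, 20, 16, 4, 8, 2 → 9
31 → 30, 21, 20, 16, 4, 8, 2 → 7
38 → 30, 21, 20, 16, 4, 8, 2 → 7
30 → 21, 20, 16, 4, 8, 2 → 6
21 → 20, 16, 4, 8, 2 → 5
20 → 16, 4, 8, 2 → 4
16 → 4, 8, 2 → 3
4 → 2 → 1
8 → 2 → 1
2 → none → 0
Sum: 9 + 7 + 7 + 6 + 5 + 4 + 3 + 1 + 1 + 0 = 43

43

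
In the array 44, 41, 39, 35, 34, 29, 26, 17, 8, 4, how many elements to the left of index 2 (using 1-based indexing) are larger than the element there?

1 such element

The element at index 2 is 41.
Elements before it: 44
Those larger than 41: 44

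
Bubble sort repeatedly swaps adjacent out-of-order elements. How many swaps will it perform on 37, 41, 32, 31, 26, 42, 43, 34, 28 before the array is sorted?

Each adjacent swap fixes exactly one inversion, so the minimum swap count equals the number of inversions.
Count inversions — for each element, later elements that are smaller:
37: 32, 31, 26, 34, 28 → 5
41: 32, 31, 26, 34, 28 → 5
32: 31, 26, 28 → 3
31: 26, 28 → 2
26: none → 0
42: 34, 28 → 2
43: 34, 28 → 2
34: 28 → 1
28: none → 0
Total inversions: 5 + 5 + 3 + 2 + 0 + 2 + 2 + 1 + 0 = 20

20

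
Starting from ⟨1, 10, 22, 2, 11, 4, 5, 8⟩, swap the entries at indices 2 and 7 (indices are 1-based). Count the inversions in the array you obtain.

11 inversions

Positions 2 and 7 hold 10 and 5; after swapping, the array is [1, 5, 22, 2, 11, 4, 10, 8].
Count, for each position, how many later elements it exceeds:
1: 0
5: 2
22: 5
2: 0
11: 3
4: 0
10: 1
8: 0
Sum: 0 + 2 + 5 + 0 + 3 + 0 + 1 + 0 = 11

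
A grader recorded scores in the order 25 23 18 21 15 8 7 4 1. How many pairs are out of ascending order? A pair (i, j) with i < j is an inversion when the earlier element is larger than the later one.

35 inversions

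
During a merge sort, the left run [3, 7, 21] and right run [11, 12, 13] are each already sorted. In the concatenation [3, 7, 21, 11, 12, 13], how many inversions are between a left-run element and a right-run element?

For each element r of the right run, count left-run elements greater than r:
r = 11: 21 → 1
r = 12: 21 → 1
r = 13: 21 → 1
Cross-inversions: 1 + 1 + 1 = 3

There are 3 cross-inversions.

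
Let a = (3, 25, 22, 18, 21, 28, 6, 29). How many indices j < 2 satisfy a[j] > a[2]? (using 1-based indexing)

0

The element at index 2 is 25.
Elements before it: 3
None of them are larger than 25.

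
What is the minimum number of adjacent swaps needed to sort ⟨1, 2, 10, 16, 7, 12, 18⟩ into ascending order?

3

The minimum number of adjacent swaps to sort an array equals its inversion count, since every such swap removes exactly one inversion.
Count inversions — for each element, later elements that are smaller:
1: none → 0
2: none → 0
10: 7 → 1
16: 7, 12 → 2
7: none → 0
12: none → 0
18: none → 0
Total inversions: 0 + 0 + 1 + 2 + 0 + 0 + 0 = 3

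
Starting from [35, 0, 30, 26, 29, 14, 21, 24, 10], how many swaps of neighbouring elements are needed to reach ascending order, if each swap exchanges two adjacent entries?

There are 25 adjacent swaps.

Minimum adjacent swaps = number of inversions (each swap of adjacent out-of-order elements removes one inversion and no swap can remove more).
Count inversions — for each element, later elements that are smaller:
35: 0, 30, 26, 29, 14, 21, 24, 10 → 8
0: none → 0
30: 26, 29, 14, 21, 24, 10 → 6
26: 14, 21, 24, 10 → 4
29: 14, 21, 24, 10 → 4
14: 10 → 1
21: 10 → 1
24: 10 → 1
10: none → 0
Total inversions: 8 + 0 + 6 + 4 + 4 + 1 + 1 + 1 + 0 = 25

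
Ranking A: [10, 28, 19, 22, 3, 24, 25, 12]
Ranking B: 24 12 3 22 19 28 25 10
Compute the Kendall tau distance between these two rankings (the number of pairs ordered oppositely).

Assign each item its position (1..8) in the first ordering, then rewrite the second ordering as that position sequence:
positions: 10→1, 28→2, 19→3, 22→4, 3→5, 24→6, 25→7, 12→8
second ordering as positions: [6, 8, 5, 4, 3, 2, 7, 1]
Discordant pairs = inversions in this position sequence.
6: 5, 4, 3, 2, 1 → 5
8: 5, 4, 3, 2, 7, 1 → 6
5: 4, 3, 2, 1 → 4
4: 3, 2, 1 → 3
3: 2, 1 → 2
2: 1 → 1
7: 1 → 1
1: 0
Total: 5 + 6 + 4 + 3 + 2 + 1 + 1 + 0 = 22

22 discordant pairs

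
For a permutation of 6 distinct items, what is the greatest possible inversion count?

15 inversions

The maximum occurs when the array is in strictly decreasing order: every one of the C(6, 2) pairs is inverted.
C(6, 2) = 6·5/2 = 15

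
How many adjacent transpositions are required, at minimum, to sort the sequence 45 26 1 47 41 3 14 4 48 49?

18

The minimum number of adjacent swaps to sort an array equals its inversion count, since every such swap removes exactly one inversion.
Count inversions — for each element, later elements that are smaller:
45: 26, 1, 41, 3, 14, 4 → 6
26: 1, 3, 14, 4 → 4
1: none → 0
47: 41, 3, 14, 4 → 4
41: 3, 14, 4 → 3
3: none → 0
14: 4 → 1
4: none → 0
48: none → 0
49: none → 0
Total inversions: 6 + 4 + 0 + 4 + 3 + 0 + 1 + 0 + 0 + 0 = 18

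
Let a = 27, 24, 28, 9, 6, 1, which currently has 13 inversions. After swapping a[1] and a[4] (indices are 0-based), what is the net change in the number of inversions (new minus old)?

Positions 1 and 4 hold 24 and 6; after swapping, the array is [27, 6, 28, 9, 24, 1].
Element-by-element contributions:
27: 4
6: 1
28: 3
9: 1
24: 1
1: 0
Sum: 4 + 1 + 3 + 1 + 1 + 0 = 10
Change: 10 − 13 = -3

-3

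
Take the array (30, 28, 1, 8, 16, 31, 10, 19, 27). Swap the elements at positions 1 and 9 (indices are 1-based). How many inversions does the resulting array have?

14

Positions 1 and 9 hold 30 and 27; after swapping, the array is [27, 28, 1, 8, 16, 31, 10, 19, 30].
Element-by-element contributions:
27: 5
28: 5
1: 0
8: 0
16: 1
31: 3
10: 0
19: 0
30: 0
Sum: 5 + 5 + 0 + 0 + 1 + 3 + 0 + 0 + 0 = 14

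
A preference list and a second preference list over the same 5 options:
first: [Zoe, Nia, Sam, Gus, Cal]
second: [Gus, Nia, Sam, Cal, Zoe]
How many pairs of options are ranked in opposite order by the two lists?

Assign each item its position (1..5) in the first ordering, then rewrite the second ordering as that position sequence:
positions: Zoe→1, Nia→2, Sam→3, Gus→4, Cal→5
second ordering as positions: [4, 2, 3, 5, 1]
Discordant pairs = inversions in this position sequence.
4: 2, 3, 1 → 3
2: 1 → 1
3: 1 → 1
5: 1 → 1
1: 0
Total: 3 + 1 + 1 + 1 + 0 = 6

6 pairs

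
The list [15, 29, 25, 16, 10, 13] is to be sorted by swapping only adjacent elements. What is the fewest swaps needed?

11 swaps

The minimum number of adjacent swaps to sort an array equals its inversion count, since every such swap removes exactly one inversion.
Count inversions — for each element, later elements that are smaller:
15: 10, 13 → 2
29: 25, 16, 10, 13 → 4
25: 16, 10, 13 → 3
16: 10, 13 → 2
10: none → 0
13: none → 0
Total inversions: 2 + 4 + 3 + 2 + 0 + 0 = 11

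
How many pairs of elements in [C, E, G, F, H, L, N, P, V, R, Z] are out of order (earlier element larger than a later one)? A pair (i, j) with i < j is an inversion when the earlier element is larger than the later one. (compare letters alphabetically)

Element-by-element contributions:
C → none → 0
E → none → 0
G → F → 1
F → none → 0
H → none → 0
L → none → 0
N → none → 0
P → none → 0
V → R → 1
R → none → 0
Z → none → 0
Sum: 0 + 0 + 1 + 0 + 0 + 0 + 0 + 0 + 1 + 0 + 0 = 2

There are 2 inversions.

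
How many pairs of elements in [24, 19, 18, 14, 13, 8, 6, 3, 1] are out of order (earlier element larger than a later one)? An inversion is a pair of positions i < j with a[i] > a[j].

Element-by-element contributions:
24: 8
19: 7
18: 6
14: 5
13: 4
8: 3
6: 2
3: 1
1: 0
Sum: 8 + 7 + 6 + 5 + 4 + 3 + 2 + 1 + 0 = 36

36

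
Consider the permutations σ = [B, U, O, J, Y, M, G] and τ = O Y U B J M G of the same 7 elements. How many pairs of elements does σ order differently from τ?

6

Assign each item its position (1..7) in the first ordering, then rewrite the second ordering as that position sequence:
positions: B→1, U→2, O→3, J→4, Y→5, M→6, G→7
second ordering as positions: [3, 5, 2, 1, 4, 6, 7]
Discordant pairs = inversions in this position sequence.
3: 2, 1 → 2
5: 2, 1, 4 → 3
2: 1 → 1
1: 0
4: 0
6: 0
7: 0
Total: 2 + 3 + 1 + 0 + 0 + 0 + 0 = 6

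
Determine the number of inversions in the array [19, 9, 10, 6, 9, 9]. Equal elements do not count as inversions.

Listing every pair i<j with a[i]>a[j] (using 1-based positions):
(1,2): 19 > 9
(1,3): 19 > 10
(1,4): 19 > 6
(1,5): 19 > 9
(1,6): 19 > 9
(2,4): 9 > 6
(3,4): 10 > 6
(3,5): 10 > 9
(3,6): 10 > 9
That's 9 pairs.

9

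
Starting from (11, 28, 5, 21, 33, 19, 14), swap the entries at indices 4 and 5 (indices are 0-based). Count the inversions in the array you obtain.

There are 9 inversions.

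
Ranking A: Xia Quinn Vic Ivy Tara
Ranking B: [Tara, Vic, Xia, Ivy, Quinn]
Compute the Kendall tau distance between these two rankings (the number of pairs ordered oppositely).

Assign each item its position (1..5) in the first ordering, then rewrite the second ordering as that position sequence:
positions: Xia→1, Quinn→2, Vic→3, Ivy→4, Tara→5
second ordering as positions: [5, 3, 1, 4, 2]
Discordant pairs = inversions in this position sequence.
5: 3, 1, 4, 2 → 4
3: 1, 2 → 2
1: 0
4: 2 → 1
2: 0
Total: 4 + 2 + 0 + 1 + 0 = 7

7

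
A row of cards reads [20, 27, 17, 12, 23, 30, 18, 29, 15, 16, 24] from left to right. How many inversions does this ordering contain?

28

Count, for each position, how many later elements it exceeds:
20 → 17, 12, 18, 15, 16 → 5
27 → 17, 12, 23, 18, 15, 16, 24 → 7
17 → 12, 15, 16 → 3
12 → none → 0
23 → 18, 15, 16 → 3
30 → 18, 29, 15, 16, 24 → 5
18 → 15, 16 → 2
29 → 15, 16, 24 → 3
15 → none → 0
16 → none → 0
24 → none → 0
Sum: 5 + 7 + 3 + 0 + 3 + 5 + 2 + 3 + 0 + 0 + 0 = 28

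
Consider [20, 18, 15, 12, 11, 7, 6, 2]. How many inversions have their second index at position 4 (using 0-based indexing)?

4 such elements

The element at index 4 is 11.
Elements before it: 20, 18, 15, 12
Those larger than 11: 20, 18, 15, 12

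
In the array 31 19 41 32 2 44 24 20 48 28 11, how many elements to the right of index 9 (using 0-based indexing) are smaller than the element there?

The element at index 9 is 28.
Elements after it: 11
Those smaller than 28: 11

1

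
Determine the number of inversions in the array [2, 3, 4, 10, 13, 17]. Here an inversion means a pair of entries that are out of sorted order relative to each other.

0 inversions

Count, for each position, how many later elements it exceeds:
2 → none → 0
3 → none → 0
4 → none → 0
10 → none → 0
13 → none → 0
17 → none → 0
Sum: 0 + 0 + 0 + 0 + 0 + 0 = 0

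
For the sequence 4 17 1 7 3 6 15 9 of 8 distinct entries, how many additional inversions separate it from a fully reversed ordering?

17

Maximum inversions for 8 distinct elements is C(8, 2) = 8·7/2 = 28.
Current inversions — for each element, count later smaller elements:
4: 2
17: 6
1: 0
7: 2
3: 0
6: 0
15: 1
9: 0
Current total: 2 + 6 + 0 + 2 + 0 + 0 + 1 + 0 = 11
Shortfall: 28 − 11 = 17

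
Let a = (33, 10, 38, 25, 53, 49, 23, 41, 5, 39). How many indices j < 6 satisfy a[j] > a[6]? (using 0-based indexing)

5

The element at index 6 is 23.
Elements before it: 33, 10, 38, 25, 53, 49
Those larger than 23: 33, 38, 25, 53, 49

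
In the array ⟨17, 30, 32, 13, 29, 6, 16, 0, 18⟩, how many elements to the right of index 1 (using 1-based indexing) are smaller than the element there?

4

The element at index 1 is 17.
Elements after it: 30, 32, 13, 29, 6, 16, 0, 18
Those smaller than 17: 13, 6, 16, 0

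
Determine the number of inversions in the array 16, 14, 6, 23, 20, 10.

Element-by-element contributions:
16 → 14, 6, 10 → 3
14 → 6, 10 → 2
6 → none → 0
23 → 20, 10 → 2
20 → 10 → 1
10 → none → 0
Sum: 3 + 2 + 0 + 2 + 1 + 0 = 8

8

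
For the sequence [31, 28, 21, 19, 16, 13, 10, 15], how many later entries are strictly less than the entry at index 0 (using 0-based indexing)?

7

The element at index 0 is 31.
Elements after it: 28, 21, 19, 16, 13, 10, 15
Those smaller than 31: 28, 21, 19, 16, 13, 10, 15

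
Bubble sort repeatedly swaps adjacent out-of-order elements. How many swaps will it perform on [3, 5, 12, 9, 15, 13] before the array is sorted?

The minimum number of adjacent swaps to sort an array equals its inversion count, since every such swap removes exactly one inversion.
Count inversions — for each element, later elements that are smaller:
3: none → 0
5: none → 0
12: 9 → 1
9: none → 0
15: 13 → 1
13: none → 0
Total inversions: 0 + 0 + 1 + 0 + 1 + 0 = 2

Adjacent swaps: 2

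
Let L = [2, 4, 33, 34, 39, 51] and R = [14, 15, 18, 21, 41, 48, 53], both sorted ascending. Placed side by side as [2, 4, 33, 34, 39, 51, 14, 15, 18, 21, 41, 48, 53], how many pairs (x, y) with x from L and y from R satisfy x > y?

Count, for every r in R, how many entries of L exceed r:
r = 14: 33, 34, 39, 51 → 4
r = 15: 33, 34, 39, 51 → 4
r = 18: 33, 34, 39, 51 → 4
r = 21: 33, 34, 39, 51 → 4
r = 41: 51 → 1
r = 48: 51 → 1
r = 53: none → 0
Cross-inversions: 4 + 4 + 4 + 4 + 1 + 1 + 0 = 18

18 cross-inversions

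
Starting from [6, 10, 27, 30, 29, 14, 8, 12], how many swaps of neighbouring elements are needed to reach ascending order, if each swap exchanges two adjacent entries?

Minimum adjacent swaps = number of inversions (each swap of adjacent out-of-order elements removes one inversion and no swap can remove more).
Count inversions — for each element, later elements that are smaller:
6: none → 0
10: 8 → 1
27: 14, 8, 12 → 3
30: 29, 14, 8, 12 → 4
29: 14, 8, 12 → 3
14: 8, 12 → 2
8: none → 0
12: none → 0
Total inversions: 0 + 1 + 3 + 4 + 3 + 2 + 0 + 0 = 13

Adjacent swaps: 13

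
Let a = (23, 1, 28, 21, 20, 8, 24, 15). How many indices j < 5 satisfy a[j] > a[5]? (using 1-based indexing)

The element at index 5 is 20.
Elements before it: 23, 1, 28, 21
Those larger than 20: 23, 28, 21

3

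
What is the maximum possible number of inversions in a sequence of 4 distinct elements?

There are 6 inversions.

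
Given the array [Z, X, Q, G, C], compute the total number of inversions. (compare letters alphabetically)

There are 10 out-of-order pairs.

Listing every pair i<j with a[i]>a[j] (using 1-based positions):
(1,2): Z > X
(1,3): Z > Q
(1,4): Z > G
(1,5): Z > C
(2,3): X > Q
(2,4): X > G
(2,5): X > C
(3,4): Q > G
(3,5): Q > C
(4,5): G > C
That's 10 pairs.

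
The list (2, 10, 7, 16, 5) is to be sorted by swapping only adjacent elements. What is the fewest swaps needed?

4 swaps

Each adjacent swap fixes exactly one inversion, so the minimum swap count equals the number of inversions.
Count inversions — for each element, later elements that are smaller:
2: none → 0
10: 7, 5 → 2
7: 5 → 1
16: 5 → 1
5: none → 0
Total inversions: 0 + 2 + 1 + 1 + 0 = 4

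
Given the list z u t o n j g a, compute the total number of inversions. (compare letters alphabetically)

Element-by-element contributions:
z → u, t, o, n, j, g, a → 7
u → t, o, n, j, g, a → 6
t → o, n, j, g, a → 5
o → n, j, g, a → 4
n → j, g, a → 3
j → g, a → 2
g → a → 1
a → none → 0
Sum: 7 + 6 + 5 + 4 + 3 + 2 + 1 + 0 = 28

There are 28 out-of-order pairs.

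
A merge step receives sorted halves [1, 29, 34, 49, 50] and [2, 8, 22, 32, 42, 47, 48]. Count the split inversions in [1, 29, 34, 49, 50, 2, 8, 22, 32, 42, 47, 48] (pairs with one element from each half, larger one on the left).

21

For each element r of the right run, count left-run elements greater than r:
r = 2: 29, 34, 49, 50 → 4
r = 8: 29, 34, 49, 50 → 4
r = 22: 29, 34, 49, 50 → 4
r = 32: 34, 49, 50 → 3
r = 42: 49, 50 → 2
r = 47: 49, 50 → 2
r = 48: 49, 50 → 2
Cross-inversions: 4 + 4 + 4 + 3 + 2 + 2 + 2 = 21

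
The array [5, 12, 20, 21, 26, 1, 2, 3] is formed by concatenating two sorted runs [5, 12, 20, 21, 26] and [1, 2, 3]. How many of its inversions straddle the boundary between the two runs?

Count, for every r in R, how many entries of L exceed r:
r = 1: 5, 12, 20, 21, 26 → 5
r = 2: 5, 12, 20, 21, 26 → 5
r = 3: 5, 12, 20, 21, 26 → 5
Cross-inversions: 5 + 5 + 5 = 15

15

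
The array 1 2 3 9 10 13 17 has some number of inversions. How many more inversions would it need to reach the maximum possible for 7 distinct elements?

21

Maximum inversions for 7 distinct elements is C(7, 2) = 7·6/2 = 21.
Current inversions — for each element, count later smaller elements:
1: 0
2: 0
3: 0
9: 0
10: 0
13: 0
17: 0
Current total: 0 + 0 + 0 + 0 + 0 + 0 + 0 = 0
Shortfall: 21 − 0 = 21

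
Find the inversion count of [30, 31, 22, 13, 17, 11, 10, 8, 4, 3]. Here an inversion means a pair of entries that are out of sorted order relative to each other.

43 out-of-order pairs

Sweep left to right; for each value list the smaller values that follow it:
30 → 22, 13, 17, 11, 10, 8, 4, 3 → 8
31 → 22, 13, 17, 11, 10, 8, 4, 3 → 8
22 → 13, 17, 11, 10, 8, 4, 3 → 7
13 → 11, 10, 8, 4, 3 → 5
17 → 11, 10, 8, 4, 3 → 5
11 → 10, 8, 4, 3 → 4
10 → 8, 4, 3 → 3
8 → 4, 3 → 2
4 → 3 → 1
3 → none → 0
Sum: 8 + 8 + 7 + 5 + 5 + 4 + 3 + 2 + 1 + 0 = 43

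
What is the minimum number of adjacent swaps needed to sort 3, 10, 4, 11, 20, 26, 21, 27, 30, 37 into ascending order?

Each adjacent swap fixes exactly one inversion, so the minimum swap count equals the number of inversions.
Count inversions — for each element, later elements that are smaller:
3: none → 0
10: 4 → 1
4: none → 0
11: none → 0
20: none → 0
26: 21 → 1
21: none → 0
27: none → 0
30: none → 0
37: none → 0
Total inversions: 0 + 1 + 0 + 0 + 0 + 1 + 0 + 0 + 0 + 0 = 2

2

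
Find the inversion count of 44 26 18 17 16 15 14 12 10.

36

Sweep left to right; for each value list the smaller values that follow it:
44: 8
26: 7
18: 6
17: 5
16: 4
15: 3
14: 2
12: 1
10: 0
Sum: 8 + 7 + 6 + 5 + 4 + 3 + 2 + 1 + 0 = 36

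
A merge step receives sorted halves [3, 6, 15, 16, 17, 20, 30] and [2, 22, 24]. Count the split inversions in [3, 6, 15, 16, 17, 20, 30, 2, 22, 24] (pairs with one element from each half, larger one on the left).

Count, for every r in R, how many entries of L exceed r:
r = 2: 3, 6, 15, 16, 17, 20, 30 → 7
r = 22: 30 → 1
r = 24: 30 → 1
Cross-inversions: 7 + 1 + 1 = 9

9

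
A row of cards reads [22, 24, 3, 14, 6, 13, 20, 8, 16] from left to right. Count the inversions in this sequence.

Inversions: 20

Sweep left to right; for each value list the smaller values that follow it:
22: 7
24: 7
3: 0
14: 3
6: 0
13: 1
20: 2
8: 0
16: 0
Sum: 7 + 7 + 0 + 3 + 0 + 1 + 2 + 0 + 0 = 20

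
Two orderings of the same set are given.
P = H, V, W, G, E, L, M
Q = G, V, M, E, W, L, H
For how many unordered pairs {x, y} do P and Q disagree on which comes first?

12 disagreeing pairs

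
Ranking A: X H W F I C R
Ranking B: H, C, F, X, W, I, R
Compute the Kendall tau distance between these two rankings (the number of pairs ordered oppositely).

Assign each item its position (1..7) in the first ordering, then rewrite the second ordering as that position sequence:
positions: X→1, H→2, W→3, F→4, I→5, C→6, R→7
second ordering as positions: [2, 6, 4, 1, 3, 5, 7]
Discordant pairs = inversions in this position sequence.
2: 1 → 1
6: 4, 1, 3, 5 → 4
4: 1, 3 → 2
1: 0
3: 0
5: 0
7: 0
Total: 1 + 4 + 2 + 0 + 0 + 0 + 0 = 7

There are 7 discordant pairs.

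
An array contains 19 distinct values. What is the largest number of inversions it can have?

171

A reversed (strictly descending) arrangement makes every pair an inversion, giving C(19, 2) inversions.
C(19, 2) = 19·18/2 = 171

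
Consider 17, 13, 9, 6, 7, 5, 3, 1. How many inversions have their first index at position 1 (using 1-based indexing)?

The element at index 1 is 17.
Elements after it: 13, 9, 6, 7, 5, 3, 1
Those smaller than 17: 13, 9, 6, 7, 5, 3, 1

7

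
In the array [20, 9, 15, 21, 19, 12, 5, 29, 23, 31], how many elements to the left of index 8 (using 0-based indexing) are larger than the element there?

1

The element at index 8 is 23.
Elements before it: 20, 9, 15, 21, 19, 12, 5, 29
Those larger than 23: 29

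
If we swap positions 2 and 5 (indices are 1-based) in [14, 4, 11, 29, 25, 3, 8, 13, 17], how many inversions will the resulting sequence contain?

20 inversions

Positions 2 and 5 hold 4 and 25; after swapping, the array is [14, 25, 11, 29, 4, 3, 8, 13, 17].
Element-by-element contributions:
14 → 11, 4, 3, 8, 13 → 5
25 → 11, 4, 3, 8, 13, 17 → 6
11 → 4, 3, 8 → 3
29 → 4, 3, 8, 13, 17 → 5
4 → 3 → 1
3 → none → 0
8 → none → 0
13 → none → 0
17 → none → 0
Sum: 5 + 6 + 3 + 5 + 1 + 0 + 0 + 0 + 0 = 20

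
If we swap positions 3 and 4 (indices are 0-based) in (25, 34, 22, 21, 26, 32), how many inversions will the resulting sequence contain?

Positions 3 and 4 hold 21 and 26; after swapping, the array is [25, 34, 22, 26, 21, 32].
Sweep left to right; for each value list the smaller values that follow it:
25 → 22, 21 → 2
34 → 22, 26, 21, 32 → 4
22 → 21 → 1
26 → 21 → 1
21 → none → 0
32 → none → 0
Sum: 2 + 4 + 1 + 1 + 0 + 0 = 8

8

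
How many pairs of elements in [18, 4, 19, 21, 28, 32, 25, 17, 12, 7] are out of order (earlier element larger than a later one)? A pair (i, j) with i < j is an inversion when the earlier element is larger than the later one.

Inversions: 24

For each element, count later entries that are smaller:
18 → 4, 17, 12, 7 → 4
4 → none → 0
19 → 17, 12, 7 → 3
21 → 17, 12, 7 → 3
28 → 25, 17, 12, 7 → 4
32 → 25, 17, 12, 7 → 4
25 → 17, 12, 7 → 3
17 → 12, 7 → 2
12 → 7 → 1
7 → none → 0
Sum: 4 + 0 + 3 + 3 + 4 + 4 + 3 + 2 + 1 + 0 = 24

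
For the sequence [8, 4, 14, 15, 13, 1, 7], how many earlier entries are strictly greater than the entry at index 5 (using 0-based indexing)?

The element at index 5 is 1.
Elements before it: 8, 4, 14, 15, 13
Those larger than 1: 8, 4, 14, 15, 13

5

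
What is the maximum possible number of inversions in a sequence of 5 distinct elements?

10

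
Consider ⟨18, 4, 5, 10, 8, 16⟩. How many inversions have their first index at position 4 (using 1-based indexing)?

The element at index 4 is 10.
Elements after it: 8, 16
Those smaller than 10: 8

1 such element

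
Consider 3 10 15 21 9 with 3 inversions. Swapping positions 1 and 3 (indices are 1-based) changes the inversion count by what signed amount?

+3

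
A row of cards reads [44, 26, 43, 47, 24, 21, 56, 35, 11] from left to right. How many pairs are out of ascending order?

Inversions: 23

Sweep left to right; for each value list the smaller values that follow it:
44: 6
26: 3
43: 4
47: 4
24: 2
21: 1
56: 2
35: 1
11: 0
Sum: 6 + 3 + 4 + 4 + 2 + 1 + 2 + 1 + 0 = 23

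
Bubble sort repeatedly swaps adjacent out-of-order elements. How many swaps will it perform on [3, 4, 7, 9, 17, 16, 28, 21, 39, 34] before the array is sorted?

3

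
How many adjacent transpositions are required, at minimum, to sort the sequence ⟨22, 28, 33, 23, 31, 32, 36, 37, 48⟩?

Minimum adjacent swaps = number of inversions (each swap of adjacent out-of-order elements removes one inversion and no swap can remove more).
Count inversions — for each element, later elements that are smaller:
22: none → 0
28: 23 → 1
33: 23, 31, 32 → 3
23: none → 0
31: none → 0
32: none → 0
36: none → 0
37: none → 0
48: none → 0
Total inversions: 0 + 1 + 3 + 0 + 0 + 0 + 0 + 0 + 0 = 4

4 swaps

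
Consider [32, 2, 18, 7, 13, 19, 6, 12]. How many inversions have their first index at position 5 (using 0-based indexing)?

2

The element at index 5 is 19.
Elements after it: 6, 12
Those smaller than 19: 6, 12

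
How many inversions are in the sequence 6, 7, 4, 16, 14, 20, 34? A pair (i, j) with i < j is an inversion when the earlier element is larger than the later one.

3

Sweep left to right; for each value list the smaller values that follow it:
6: 1
7: 1
4: 0
16: 1
14: 0
20: 0
34: 0
Sum: 1 + 1 + 0 + 1 + 0 + 0 + 0 = 3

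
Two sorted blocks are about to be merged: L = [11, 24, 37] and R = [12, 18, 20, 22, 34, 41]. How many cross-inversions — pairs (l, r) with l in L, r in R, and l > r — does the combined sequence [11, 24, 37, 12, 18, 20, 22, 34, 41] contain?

9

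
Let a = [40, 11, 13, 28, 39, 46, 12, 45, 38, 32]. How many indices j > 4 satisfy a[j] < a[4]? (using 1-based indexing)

The element at index 4 is 28.
Elements after it: 39, 46, 12, 45, 38, 32
Those smaller than 28: 12

1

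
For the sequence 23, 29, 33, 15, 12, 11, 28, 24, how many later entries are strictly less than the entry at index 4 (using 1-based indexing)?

2 such elements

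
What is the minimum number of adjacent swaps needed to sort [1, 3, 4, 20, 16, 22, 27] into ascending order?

1

Minimum adjacent swaps = number of inversions (each swap of adjacent out-of-order elements removes one inversion and no swap can remove more).
Count inversions — for each element, later elements that are smaller:
1: none → 0
3: none → 0
4: none → 0
20: 16 → 1
16: none → 0
22: none → 0
27: none → 0
Total inversions: 0 + 0 + 0 + 1 + 0 + 0 + 0 = 1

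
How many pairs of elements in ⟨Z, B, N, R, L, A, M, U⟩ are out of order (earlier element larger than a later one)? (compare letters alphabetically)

Sweep left to right; for each value list the smaller values that follow it:
Z → B, N, R, L, A, M, U → 7
B → A → 1
N → L, A, M → 3
R → L, A, M → 3
L → A → 1
A → none → 0
M → none → 0
U → none → 0
Sum: 7 + 1 + 3 + 3 + 1 + 0 + 0 + 0 = 15

There are 15 out-of-order pairs.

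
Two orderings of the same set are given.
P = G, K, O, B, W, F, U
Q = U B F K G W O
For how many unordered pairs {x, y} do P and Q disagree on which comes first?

15 disagreeing pairs

Assign each item its position (1..7) in the first ordering, then rewrite the second ordering as that position sequence:
positions: G→1, K→2, O→3, B→4, W→5, F→6, U→7
second ordering as positions: [7, 4, 6, 2, 1, 5, 3]
Discordant pairs = inversions in this position sequence.
7: 4, 6, 2, 1, 5, 3 → 6
4: 2, 1, 3 → 3
6: 2, 1, 5, 3 → 4
2: 1 → 1
1: 0
5: 3 → 1
3: 0
Total: 6 + 3 + 4 + 1 + 0 + 1 + 0 = 15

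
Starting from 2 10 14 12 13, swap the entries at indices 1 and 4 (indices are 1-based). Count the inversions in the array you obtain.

5

Positions 1 and 4 hold 2 and 12; after swapping, the array is [12, 10, 14, 2, 13].
Count, for each position, how many later elements it exceeds:
12: 2
10: 1
14: 2
2: 0
13: 0
Sum: 2 + 1 + 2 + 0 + 0 = 5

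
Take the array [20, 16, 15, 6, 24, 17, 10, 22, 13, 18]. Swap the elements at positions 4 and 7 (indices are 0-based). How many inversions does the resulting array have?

Positions 4 and 7 hold 24 and 22; after swapping, the array is [20, 16, 15, 6, 22, 17, 10, 24, 13, 18].
For each element, count later entries that are smaller:
20 → 16, 15, 6, 17, 10, 13, 18 → 7
16 → 15, 6, 10, 13 → 4
15 → 6, 10, 13 → 3
6 → none → 0
22 → 17, 10, 13, 18 → 4
17 → 10, 13 → 2
10 → none → 0
24 → 13, 18 → 2
13 → none → 0
18 → none → 0
Sum: 7 + 4 + 3 + 0 + 4 + 2 + 0 + 2 + 0 + 0 = 22

Inversions: 22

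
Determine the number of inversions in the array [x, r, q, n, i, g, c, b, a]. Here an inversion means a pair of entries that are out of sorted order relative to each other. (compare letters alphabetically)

36

For each element, count later entries that are smaller:
x: 8
r: 7
q: 6
n: 5
i: 4
g: 3
c: 2
b: 1
a: 0
Sum: 8 + 7 + 6 + 5 + 4 + 3 + 2 + 1 + 0 = 36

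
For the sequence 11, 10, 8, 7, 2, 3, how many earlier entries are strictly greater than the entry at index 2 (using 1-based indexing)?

1

The element at index 2 is 10.
Elements before it: 11
Those larger than 10: 11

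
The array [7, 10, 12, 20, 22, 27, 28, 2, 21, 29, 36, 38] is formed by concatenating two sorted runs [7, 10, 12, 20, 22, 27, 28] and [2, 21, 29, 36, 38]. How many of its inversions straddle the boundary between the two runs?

Take each right-half value and tally the left-half values above it:
r = 2: 7, 10, 12, 20, 22, 27, 28 → 7
r = 21: 22, 27, 28 → 3
r = 29: none → 0
r = 36: none → 0
r = 38: none → 0
Cross-inversions: 7 + 3 + 0 + 0 + 0 = 10

Split inversions: 10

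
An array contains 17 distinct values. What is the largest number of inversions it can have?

A reversed (strictly descending) arrangement makes every pair an inversion, giving C(17, 2) inversions.
C(17, 2) = 17·16/2 = 136

136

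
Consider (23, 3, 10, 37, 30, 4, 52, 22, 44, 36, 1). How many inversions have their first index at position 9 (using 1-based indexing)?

2 such elements

The element at index 9 is 44.
Elements after it: 36, 1
Those smaller than 44: 36, 1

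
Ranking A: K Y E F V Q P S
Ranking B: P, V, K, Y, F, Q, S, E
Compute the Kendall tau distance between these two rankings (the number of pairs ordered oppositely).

Assign each item its position (1..8) in the first ordering, then rewrite the second ordering as that position sequence:
positions: K→1, Y→2, E→3, F→4, V→5, Q→6, P→7, S→8
second ordering as positions: [7, 5, 1, 2, 4, 6, 8, 3]
Discordant pairs = inversions in this position sequence.
7: 5, 1, 2, 4, 6, 3 → 6
5: 1, 2, 4, 3 → 4
1: 0
2: 0
4: 3 → 1
6: 3 → 1
8: 3 → 1
3: 0
Total: 6 + 4 + 0 + 0 + 1 + 1 + 1 + 0 = 13

13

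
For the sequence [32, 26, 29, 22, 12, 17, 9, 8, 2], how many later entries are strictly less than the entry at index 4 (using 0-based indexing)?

3 such elements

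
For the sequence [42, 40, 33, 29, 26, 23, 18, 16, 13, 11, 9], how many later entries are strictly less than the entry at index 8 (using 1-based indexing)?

The element at index 8 is 16.
Elements after it: 13, 11, 9
Those smaller than 16: 13, 11, 9

3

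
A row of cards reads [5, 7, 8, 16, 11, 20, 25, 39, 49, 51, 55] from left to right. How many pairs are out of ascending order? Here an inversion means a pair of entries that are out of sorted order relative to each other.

1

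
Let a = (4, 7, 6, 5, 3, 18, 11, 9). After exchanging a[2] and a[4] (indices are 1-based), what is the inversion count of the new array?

7 inversions

Positions 2 and 4 hold 7 and 5; after swapping, the array is [4, 5, 6, 7, 3, 18, 11, 9].
Sweep left to right; for each value list the smaller values that follow it:
4 → 3 → 1
5 → 3 → 1
6 → 3 → 1
7 → 3 → 1
3 → none → 0
18 → 11, 9 → 2
11 → 9 → 1
9 → none → 0
Sum: 1 + 1 + 1 + 1 + 0 + 2 + 1 + 0 = 7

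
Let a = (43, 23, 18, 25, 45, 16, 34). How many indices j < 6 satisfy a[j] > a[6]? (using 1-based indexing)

5

The element at index 6 is 16.
Elements before it: 43, 23, 18, 25, 45
Those larger than 16: 43, 23, 18, 25, 45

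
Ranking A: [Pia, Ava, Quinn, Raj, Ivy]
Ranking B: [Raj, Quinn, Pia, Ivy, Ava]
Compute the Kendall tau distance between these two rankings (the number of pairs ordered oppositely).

6

Assign each item its position (1..5) in the first ordering, then rewrite the second ordering as that position sequence:
positions: Pia→1, Ava→2, Quinn→3, Raj→4, Ivy→5
second ordering as positions: [4, 3, 1, 5, 2]
Discordant pairs = inversions in this position sequence.
4: 3, 1, 2 → 3
3: 1, 2 → 2
1: 0
5: 2 → 1
2: 0
Total: 3 + 2 + 0 + 1 + 0 = 6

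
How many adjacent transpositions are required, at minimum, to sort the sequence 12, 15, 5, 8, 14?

5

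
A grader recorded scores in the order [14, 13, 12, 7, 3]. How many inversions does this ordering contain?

10

Inversion pairs (indices are 1-based):
(1,2): 14 > 13
(1,3): 14 > 12
(1,4): 14 > 7
(1,5): 14 > 3
(2,3): 13 > 12
(2,4): 13 > 7
(2,5): 13 > 3
(3,4): 12 > 7
(3,5): 12 > 3
(4,5): 7 > 3
That's 10 pairs.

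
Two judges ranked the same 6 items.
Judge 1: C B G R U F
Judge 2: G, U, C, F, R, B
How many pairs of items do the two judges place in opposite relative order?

8

Assign each item its position (1..6) in the first ordering, then rewrite the second ordering as that position sequence:
positions: C→1, B→2, G→3, R→4, U→5, F→6
second ordering as positions: [3, 5, 1, 6, 4, 2]
Discordant pairs = inversions in this position sequence.
3: 1, 2 → 2
5: 1, 4, 2 → 3
1: 0
6: 4, 2 → 2
4: 2 → 1
2: 0
Total: 2 + 3 + 0 + 2 + 1 + 0 = 8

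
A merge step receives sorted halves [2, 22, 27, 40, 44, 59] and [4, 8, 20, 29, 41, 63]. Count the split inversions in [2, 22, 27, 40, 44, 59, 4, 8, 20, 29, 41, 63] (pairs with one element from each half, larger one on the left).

20

Count, for every r in R, how many entries of L exceed r:
r = 4: 22, 27, 40, 44, 59 → 5
r = 8: 22, 27, 40, 44, 59 → 5
r = 20: 22, 27, 40, 44, 59 → 5
r = 29: 40, 44, 59 → 3
r = 41: 44, 59 → 2
r = 63: none → 0
Cross-inversions: 5 + 5 + 5 + 3 + 2 + 0 = 20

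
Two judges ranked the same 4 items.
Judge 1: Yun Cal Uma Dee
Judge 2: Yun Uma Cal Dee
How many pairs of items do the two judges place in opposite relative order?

Assign each item its position (1..4) in the first ordering, then rewrite the second ordering as that position sequence:
positions: Yun→1, Cal→2, Uma→3, Dee→4
second ordering as positions: [1, 3, 2, 4]
Discordant pairs = inversions in this position sequence.
1: 0
3: 2 → 1
2: 0
4: 0
Total: 0 + 1 + 0 + 0 = 1

1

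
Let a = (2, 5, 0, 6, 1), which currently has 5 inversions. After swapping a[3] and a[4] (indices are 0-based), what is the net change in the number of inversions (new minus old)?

-1

Positions 3 and 4 hold 6 and 1; after swapping, the array is [2, 5, 0, 1, 6].
For each element, count later entries that are smaller:
2 → 0, 1 → 2
5 → 0, 1 → 2
0 → none → 0
1 → none → 0
6 → none → 0
Sum: 2 + 2 + 0 + 0 + 0 = 4
Change: 4 − 5 = -1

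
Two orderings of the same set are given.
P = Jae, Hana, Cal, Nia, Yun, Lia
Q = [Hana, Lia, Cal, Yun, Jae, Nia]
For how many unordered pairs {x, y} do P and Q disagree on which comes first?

8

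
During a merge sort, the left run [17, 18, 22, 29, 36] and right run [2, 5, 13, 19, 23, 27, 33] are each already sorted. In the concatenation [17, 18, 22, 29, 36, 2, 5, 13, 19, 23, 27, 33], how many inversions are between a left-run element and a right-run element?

23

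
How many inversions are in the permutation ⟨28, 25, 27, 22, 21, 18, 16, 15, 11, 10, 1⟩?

54 inversions

Count, for each position, how many later elements it exceeds:
28 → 25, 27, 22, 21, 18, 16, 15, 11, 10, 1 → 10
25 → 22, 21, 18, 16, 15, 11, 10, 1 → 8
27 → 22, 21, 18, 16, 15, 11, 10, 1 → 8
22 → 21, 18, 16, 15, 11, 10, 1 → 7
21 → 18, 16, 15, 11, 10, 1 → 6
18 → 16, 15, 11, 10, 1 → 5
16 → 15, 11, 10, 1 → 4
15 → 11, 10, 1 → 3
11 → 10, 1 → 2
10 → 1 → 1
1 → none → 0
Sum: 10 + 8 + 8 + 7 + 6 + 5 + 4 + 3 + 2 + 1 + 0 = 54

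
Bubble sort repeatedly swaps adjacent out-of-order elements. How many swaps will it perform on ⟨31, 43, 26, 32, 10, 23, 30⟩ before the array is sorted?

Each adjacent swap fixes exactly one inversion, so the minimum swap count equals the number of inversions.
Count inversions — for each element, later elements that are smaller:
31: 26, 10, 23, 30 → 4
43: 26, 32, 10, 23, 30 → 5
26: 10, 23 → 2
32: 10, 23, 30 → 3
10: none → 0
23: none → 0
30: none → 0
Total inversions: 4 + 5 + 2 + 3 + 0 + 0 + 0 = 14

14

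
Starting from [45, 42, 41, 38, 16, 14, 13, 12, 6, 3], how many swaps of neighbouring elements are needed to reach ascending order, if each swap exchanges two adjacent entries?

45

The minimum number of adjacent swaps to sort an array equals its inversion count, since every such swap removes exactly one inversion.
Count inversions — for each element, later elements that are smaller:
45: 42, 41, 38, 16, 14, 13, 12, 6, 3 → 9
42: 41, 38, 16, 14, 13, 12, 6, 3 → 8
41: 38, 16, 14, 13, 12, 6, 3 → 7
38: 16, 14, 13, 12, 6, 3 → 6
16: 14, 13, 12, 6, 3 → 5
14: 13, 12, 6, 3 → 4
13: 12, 6, 3 → 3
12: 6, 3 → 2
6: 3 → 1
3: none → 0
Total inversions: 9 + 8 + 7 + 6 + 5 + 4 + 3 + 2 + 1 + 0 = 45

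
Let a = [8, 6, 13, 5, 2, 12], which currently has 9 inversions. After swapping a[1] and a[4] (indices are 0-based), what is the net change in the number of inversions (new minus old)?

Positions 1 and 4 hold 6 and 2; after swapping, the array is [8, 2, 13, 5, 6, 12].
Sweep left to right; for each value list the smaller values that follow it:
8 → 2, 5, 6 → 3
2 → none → 0
13 → 5, 6, 12 → 3
5 → none → 0
6 → none → 0
12 → none → 0
Sum: 3 + 0 + 3 + 0 + 0 + 0 = 6
Change: 6 − 9 = -3

-3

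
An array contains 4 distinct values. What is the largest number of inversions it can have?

A reversed (strictly descending) arrangement makes every pair an inversion, giving C(4, 2) inversions.
C(4, 2) = 4·3/2 = 6

There are 6 inversions.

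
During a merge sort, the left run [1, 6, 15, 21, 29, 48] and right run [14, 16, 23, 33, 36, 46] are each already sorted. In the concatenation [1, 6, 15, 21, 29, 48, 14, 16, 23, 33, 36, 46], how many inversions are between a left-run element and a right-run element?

Count, for every r in R, how many entries of L exceed r:
r = 14: 15, 21, 29, 48 → 4
r = 16: 21, 29, 48 → 3
r = 23: 29, 48 → 2
r = 33: 48 → 1
r = 36: 48 → 1
r = 46: 48 → 1
Cross-inversions: 4 + 3 + 2 + 1 + 1 + 1 = 12

12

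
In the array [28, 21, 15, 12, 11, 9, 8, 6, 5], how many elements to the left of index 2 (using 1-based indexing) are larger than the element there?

1

The element at index 2 is 21.
Elements before it: 28
Those larger than 21: 28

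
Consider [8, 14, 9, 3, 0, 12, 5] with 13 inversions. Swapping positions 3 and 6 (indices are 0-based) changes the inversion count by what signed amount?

Positions 3 and 6 hold 3 and 5; after swapping, the array is [8, 14, 9, 5, 0, 12, 3].
Count, for each position, how many later elements it exceeds:
8 → 5, 0, 3 → 3
14 → 9, 5, 0, 12, 3 → 5
9 → 5, 0, 3 → 3
5 → 0, 3 → 2
0 → none → 0
12 → 3 → 1
3 → none → 0
Sum: 3 + 5 + 3 + 2 + 0 + 1 + 0 = 14
Change: 14 − 13 = +1

+1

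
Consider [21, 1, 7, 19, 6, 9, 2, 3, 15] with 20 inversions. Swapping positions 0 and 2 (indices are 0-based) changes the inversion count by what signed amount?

-1

Positions 0 and 2 hold 21 and 7; after swapping, the array is [7, 1, 21, 19, 6, 9, 2, 3, 15].
For each element, count later entries that are smaller:
7: 4
1: 0
21: 6
19: 5
6: 2
9: 2
2: 0
3: 0
15: 0
Sum: 4 + 0 + 6 + 5 + 2 + 2 + 0 + 0 + 0 = 19
Change: 19 − 20 = -1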